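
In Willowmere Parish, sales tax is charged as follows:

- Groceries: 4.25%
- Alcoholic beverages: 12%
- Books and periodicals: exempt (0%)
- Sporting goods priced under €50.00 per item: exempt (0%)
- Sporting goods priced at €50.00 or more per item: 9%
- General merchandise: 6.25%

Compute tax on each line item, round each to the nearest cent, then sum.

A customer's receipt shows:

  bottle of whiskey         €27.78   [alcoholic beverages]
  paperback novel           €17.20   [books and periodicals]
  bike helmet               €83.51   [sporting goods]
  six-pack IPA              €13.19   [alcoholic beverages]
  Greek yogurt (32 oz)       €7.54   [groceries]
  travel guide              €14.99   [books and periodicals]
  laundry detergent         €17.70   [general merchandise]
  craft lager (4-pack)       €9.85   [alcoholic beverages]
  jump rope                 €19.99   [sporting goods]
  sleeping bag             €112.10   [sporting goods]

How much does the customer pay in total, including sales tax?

€348.98

Bottle of whiskey €27.78: alcoholic beverages → 12% → €3.33
Paperback novel €17.20: books and periodicals → 0% → €0.00
Bike helmet €83.51: sporting goods, €50.00 or more → 9% → €7.52
Six-pack IPA €13.19: alcoholic beverages → 12% → €1.58
Greek yogurt (32 oz) €7.54: groceries → 4.25% → €0.32
Travel guide €14.99: books and periodicals → 0% → €0.00
Laundry detergent €17.70: general merchandise → 6.25% → €1.11
Craft lager (4-pack) €9.85: alcoholic beverages → 12% → €1.18
Jump rope €19.99: sporting goods, under €50.00 → 0% → €0.00
Sleeping bag €112.10: sporting goods, €50.00 or more → 9% → €10.09
Subtotal = €323.85; tax = €25.13; total due = €348.98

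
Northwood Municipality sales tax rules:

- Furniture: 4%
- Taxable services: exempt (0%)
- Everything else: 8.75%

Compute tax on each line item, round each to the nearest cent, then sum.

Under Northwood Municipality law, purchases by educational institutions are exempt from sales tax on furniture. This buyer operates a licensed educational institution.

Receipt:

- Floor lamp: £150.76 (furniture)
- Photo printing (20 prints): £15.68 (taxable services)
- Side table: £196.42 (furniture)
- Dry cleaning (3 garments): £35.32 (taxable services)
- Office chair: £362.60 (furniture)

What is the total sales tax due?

Floor lamp £150.76: furniture, buyer-exempt → 0% → £0.00
Photo printing (20 prints) £15.68: taxable services → 0% → £0.00
Side table £196.42: furniture, buyer-exempt → 0% → £0.00
Dry cleaning (3 garments) £35.32: taxable services → 0% → £0.00
Office chair £362.60: furniture, buyer-exempt → 0% → £0.00
Total tax = £0.00

£0.00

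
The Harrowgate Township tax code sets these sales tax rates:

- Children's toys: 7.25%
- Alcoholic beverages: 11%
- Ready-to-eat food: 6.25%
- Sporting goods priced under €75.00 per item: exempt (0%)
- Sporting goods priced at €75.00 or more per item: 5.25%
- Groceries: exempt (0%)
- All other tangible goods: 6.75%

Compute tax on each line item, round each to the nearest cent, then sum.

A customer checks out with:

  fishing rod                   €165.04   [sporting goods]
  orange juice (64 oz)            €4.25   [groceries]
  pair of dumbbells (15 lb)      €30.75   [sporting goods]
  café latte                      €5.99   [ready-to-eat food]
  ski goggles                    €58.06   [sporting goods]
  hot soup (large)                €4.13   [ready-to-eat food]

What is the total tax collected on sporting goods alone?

Fishing rod €165.04: sporting goods, €75.00 or more → 5.25% → €8.66
Pair of dumbbells (15 lb) €30.75: sporting goods, under €75.00 → 0% → €0.00
Ski goggles €58.06: sporting goods, under €75.00 → 0% → €0.00
Tax on sporting goods = €8.66 + €0.00 + €0.00 = €8.66

€8.66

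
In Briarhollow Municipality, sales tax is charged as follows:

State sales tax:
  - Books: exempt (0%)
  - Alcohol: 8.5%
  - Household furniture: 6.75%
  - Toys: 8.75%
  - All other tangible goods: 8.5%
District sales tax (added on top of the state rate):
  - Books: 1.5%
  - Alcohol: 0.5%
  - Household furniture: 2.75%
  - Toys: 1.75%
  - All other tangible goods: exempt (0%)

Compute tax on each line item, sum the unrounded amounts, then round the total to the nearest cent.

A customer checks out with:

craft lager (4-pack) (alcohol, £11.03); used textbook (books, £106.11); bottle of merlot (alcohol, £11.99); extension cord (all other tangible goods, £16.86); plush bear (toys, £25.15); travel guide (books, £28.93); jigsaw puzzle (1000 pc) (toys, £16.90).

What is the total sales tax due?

Craft lager (4-pack) £11.03: alcohol → 8.5% + 0.5% district = 9% → £0.9927
Used textbook £106.11: books → 0% + 1.5% district = 1.5% → £1.59165
Bottle of merlot £11.99: alcohol → 8.5% + 0.5% district = 9% → £1.0791
Extension cord £16.86: all other tangible goods → 8.5% + 0% district = 8.5% → £1.4331
Plush bear £25.15: toys → 8.75% + 1.75% district = 10.5% → £2.64075
Travel guide £28.93: books → 0% + 1.5% district = 1.5% → £0.43395
Jigsaw puzzle (1000 pc) £16.90: toys → 8.75% + 1.75% district = 10.5% → £1.7745
Unrounded tax sum = £9.94575 → £9.95

£9.95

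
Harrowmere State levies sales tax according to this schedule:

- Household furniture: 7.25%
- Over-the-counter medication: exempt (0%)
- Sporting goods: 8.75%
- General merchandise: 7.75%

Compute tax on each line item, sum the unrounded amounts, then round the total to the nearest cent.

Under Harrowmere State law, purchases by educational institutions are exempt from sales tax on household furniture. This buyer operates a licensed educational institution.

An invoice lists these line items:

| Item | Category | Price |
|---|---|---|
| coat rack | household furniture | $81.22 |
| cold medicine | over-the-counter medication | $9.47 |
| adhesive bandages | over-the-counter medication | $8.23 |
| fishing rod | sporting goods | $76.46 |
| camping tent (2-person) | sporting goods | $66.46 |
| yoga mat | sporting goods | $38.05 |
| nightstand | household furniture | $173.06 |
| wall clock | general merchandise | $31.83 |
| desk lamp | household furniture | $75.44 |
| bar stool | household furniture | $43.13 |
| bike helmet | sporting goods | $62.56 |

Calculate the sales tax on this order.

$23.78

Coat rack $81.22: household furniture, buyer-exempt → 0% → $0.00
Cold medicine $9.47: over-the-counter medication → 0% → $0.00
Adhesive bandages $8.23: over-the-counter medication → 0% → $0.00
Fishing rod $76.46: sporting goods → 8.75% → $6.69025
Camping tent (2-person) $66.46: sporting goods → 8.75% → $5.81525
Yoga mat $38.05: sporting goods → 8.75% → $3.329375
Nightstand $173.06: household furniture, buyer-exempt → 0% → $0.00
Wall clock $31.83: general merchandise → 7.75% → $2.466825
Desk lamp $75.44: household furniture, buyer-exempt → 0% → $0.00
Bar stool $43.13: household furniture, buyer-exempt → 0% → $0.00
Bike helmet $62.56: sporting goods → 8.75% → $5.474
Unrounded tax sum = $23.7757 → $23.78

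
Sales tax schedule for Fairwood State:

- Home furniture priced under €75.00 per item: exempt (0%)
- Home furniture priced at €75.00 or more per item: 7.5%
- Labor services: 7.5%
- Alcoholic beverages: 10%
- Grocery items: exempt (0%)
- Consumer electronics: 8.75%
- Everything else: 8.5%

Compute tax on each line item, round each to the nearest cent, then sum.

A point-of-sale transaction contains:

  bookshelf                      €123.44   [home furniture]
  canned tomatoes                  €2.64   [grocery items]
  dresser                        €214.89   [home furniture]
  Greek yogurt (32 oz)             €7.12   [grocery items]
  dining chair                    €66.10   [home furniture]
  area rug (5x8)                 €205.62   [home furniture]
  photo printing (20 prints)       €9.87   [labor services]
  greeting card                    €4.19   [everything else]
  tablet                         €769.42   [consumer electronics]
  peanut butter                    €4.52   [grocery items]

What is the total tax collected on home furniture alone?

€40.80

Bookshelf €123.44: home furniture, €75.00 or more → 7.5% → €9.26
Dresser €214.89: home furniture, €75.00 or more → 7.5% → €16.12
Dining chair €66.10: home furniture, under €75.00 → 0% → €0.00
Area rug (5x8) €205.62: home furniture, €75.00 or more → 7.5% → €15.42
Tax on home furniture = €9.26 + €16.12 + €0.00 + €15.42 = €40.80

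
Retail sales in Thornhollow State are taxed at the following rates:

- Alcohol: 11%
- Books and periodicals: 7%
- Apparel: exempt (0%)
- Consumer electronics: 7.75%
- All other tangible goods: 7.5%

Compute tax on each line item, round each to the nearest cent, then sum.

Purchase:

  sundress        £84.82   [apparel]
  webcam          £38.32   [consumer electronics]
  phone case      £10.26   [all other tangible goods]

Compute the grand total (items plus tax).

£137.14

Sundress £84.82: apparel → 0% → £0.00
Webcam £38.32: consumer electronics → 7.75% → £2.97
Phone case £10.26: all other tangible goods → 7.5% → £0.77
Subtotal = £133.40; tax = £3.74; total due = £137.14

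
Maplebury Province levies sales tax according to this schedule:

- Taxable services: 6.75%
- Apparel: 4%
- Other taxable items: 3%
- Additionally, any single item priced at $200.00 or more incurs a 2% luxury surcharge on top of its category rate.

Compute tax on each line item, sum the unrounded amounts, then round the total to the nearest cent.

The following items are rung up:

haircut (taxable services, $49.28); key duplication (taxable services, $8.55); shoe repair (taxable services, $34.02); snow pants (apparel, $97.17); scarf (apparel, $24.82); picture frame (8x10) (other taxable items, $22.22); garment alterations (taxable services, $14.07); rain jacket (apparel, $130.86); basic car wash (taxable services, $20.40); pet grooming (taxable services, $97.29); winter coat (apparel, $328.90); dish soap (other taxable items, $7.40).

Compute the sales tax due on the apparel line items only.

$29.85

Snow pants $97.17: apparel → 4% → $3.8868
Scarf $24.82: apparel → 4% → $0.9928
Rain jacket $130.86: apparel → 4% → $5.2344
Winter coat $328.90: apparel → 4% + 2% surcharge = 6% → $19.734
Tax on apparel: unrounded sum = $29.848 → $29.85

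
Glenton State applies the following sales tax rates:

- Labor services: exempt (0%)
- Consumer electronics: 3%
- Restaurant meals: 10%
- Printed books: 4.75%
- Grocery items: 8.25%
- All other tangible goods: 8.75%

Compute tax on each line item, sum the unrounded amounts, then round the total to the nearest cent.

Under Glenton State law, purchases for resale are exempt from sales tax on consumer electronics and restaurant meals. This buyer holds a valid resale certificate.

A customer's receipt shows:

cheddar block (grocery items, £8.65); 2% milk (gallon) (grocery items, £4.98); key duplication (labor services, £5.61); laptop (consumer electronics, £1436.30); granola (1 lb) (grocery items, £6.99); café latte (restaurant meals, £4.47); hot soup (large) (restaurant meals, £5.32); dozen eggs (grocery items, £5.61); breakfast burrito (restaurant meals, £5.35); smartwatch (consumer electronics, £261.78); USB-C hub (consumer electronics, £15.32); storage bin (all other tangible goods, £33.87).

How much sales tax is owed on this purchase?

£5.13

Cheddar block £8.65: grocery items → 8.25% → £0.713625
2% milk (gallon) £4.98: grocery items → 8.25% → £0.41085
Key duplication £5.61: labor services → 0% → £0.00
Laptop £1436.30: consumer electronics, buyer-exempt → 0% → £0.00
Granola (1 lb) £6.99: grocery items → 8.25% → £0.576675
Café latte £4.47: restaurant meals, buyer-exempt → 0% → £0.00
Hot soup (large) £5.32: restaurant meals, buyer-exempt → 0% → £0.00
Dozen eggs £5.61: grocery items → 8.25% → £0.462825
Breakfast burrito £5.35: restaurant meals, buyer-exempt → 0% → £0.00
Smartwatch £261.78: consumer electronics, buyer-exempt → 0% → £0.00
USB-C hub £15.32: consumer electronics, buyer-exempt → 0% → £0.00
Storage bin £33.87: all other tangible goods → 8.75% → £2.963625
Unrounded tax sum = £5.1276 → £5.13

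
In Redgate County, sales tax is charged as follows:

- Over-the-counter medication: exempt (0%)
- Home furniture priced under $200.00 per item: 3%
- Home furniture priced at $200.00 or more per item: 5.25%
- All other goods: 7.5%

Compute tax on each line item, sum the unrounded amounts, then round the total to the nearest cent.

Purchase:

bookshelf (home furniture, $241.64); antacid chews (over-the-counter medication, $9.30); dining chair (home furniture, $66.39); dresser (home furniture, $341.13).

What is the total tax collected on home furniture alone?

$32.59

Bookshelf $241.64: home furniture, $200.00 or more → 5.25% → $12.6861
Dining chair $66.39: home furniture, under $200.00 → 3% → $1.9917
Dresser $341.13: home furniture, $200.00 or more → 5.25% → $17.909325
Tax on home furniture: unrounded sum = $32.587125 → $32.59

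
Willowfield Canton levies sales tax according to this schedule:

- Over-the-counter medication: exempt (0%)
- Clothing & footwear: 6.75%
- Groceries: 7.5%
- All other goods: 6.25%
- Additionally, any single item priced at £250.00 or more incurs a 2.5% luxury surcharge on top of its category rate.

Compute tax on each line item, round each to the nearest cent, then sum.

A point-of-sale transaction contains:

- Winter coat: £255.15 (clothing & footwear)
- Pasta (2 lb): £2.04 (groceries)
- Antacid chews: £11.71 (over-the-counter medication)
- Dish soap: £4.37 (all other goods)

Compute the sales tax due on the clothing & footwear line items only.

Winter coat £255.15: clothing & footwear → 6.75% + 2.5% surcharge = 9.25% → £23.60
Tax on clothing & footwear = £23.60

£23.60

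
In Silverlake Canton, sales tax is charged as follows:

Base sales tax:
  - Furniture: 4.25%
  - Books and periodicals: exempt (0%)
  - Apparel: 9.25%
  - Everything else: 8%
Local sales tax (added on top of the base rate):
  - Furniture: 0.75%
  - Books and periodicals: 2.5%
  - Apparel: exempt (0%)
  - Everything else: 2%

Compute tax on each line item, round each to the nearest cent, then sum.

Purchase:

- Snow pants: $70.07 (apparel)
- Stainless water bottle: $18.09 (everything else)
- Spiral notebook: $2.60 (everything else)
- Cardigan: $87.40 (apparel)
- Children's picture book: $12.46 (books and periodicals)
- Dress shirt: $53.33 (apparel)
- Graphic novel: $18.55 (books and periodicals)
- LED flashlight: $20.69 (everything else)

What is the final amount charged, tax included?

Snow pants $70.07: apparel → 9.25% + 0% local = 9.25% → $6.48
Stainless water bottle $18.09: everything else → 8% + 2% local = 10% → $1.81
Spiral notebook $2.60: everything else → 8% + 2% local = 10% → $0.26
Cardigan $87.40: apparel → 9.25% + 0% local = 9.25% → $8.08
Children's picture book $12.46: books and periodicals → 0% + 2.5% local = 2.5% → $0.31
Dress shirt $53.33: apparel → 9.25% + 0% local = 9.25% → $4.93
Graphic novel $18.55: books and periodicals → 0% + 2.5% local = 2.5% → $0.46
LED flashlight $20.69: everything else → 8% + 2% local = 10% → $2.07
Subtotal = $283.19; tax = $24.40; total due = $307.59

$307.59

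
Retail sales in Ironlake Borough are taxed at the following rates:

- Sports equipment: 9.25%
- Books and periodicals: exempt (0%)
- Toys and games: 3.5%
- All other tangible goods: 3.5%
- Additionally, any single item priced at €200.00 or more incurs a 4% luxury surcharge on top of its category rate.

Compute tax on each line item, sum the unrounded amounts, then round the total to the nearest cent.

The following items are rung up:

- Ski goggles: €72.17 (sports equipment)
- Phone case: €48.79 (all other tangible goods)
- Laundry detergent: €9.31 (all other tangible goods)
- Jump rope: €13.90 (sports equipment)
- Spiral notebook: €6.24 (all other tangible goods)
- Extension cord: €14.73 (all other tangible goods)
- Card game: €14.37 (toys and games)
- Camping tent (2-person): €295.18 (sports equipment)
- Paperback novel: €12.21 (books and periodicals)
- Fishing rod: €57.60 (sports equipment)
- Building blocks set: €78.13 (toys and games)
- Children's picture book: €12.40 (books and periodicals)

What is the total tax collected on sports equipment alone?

€52.40

Ski goggles €72.17: sports equipment → 9.25% → €6.675725
Jump rope €13.90: sports equipment → 9.25% → €1.28575
Camping tent (2-person) €295.18: sports equipment → 9.25% + 4% surcharge = 13.25% → €39.11135
Fishing rod €57.60: sports equipment → 9.25% → €5.328
Tax on sports equipment: unrounded sum = €52.400825 → €52.40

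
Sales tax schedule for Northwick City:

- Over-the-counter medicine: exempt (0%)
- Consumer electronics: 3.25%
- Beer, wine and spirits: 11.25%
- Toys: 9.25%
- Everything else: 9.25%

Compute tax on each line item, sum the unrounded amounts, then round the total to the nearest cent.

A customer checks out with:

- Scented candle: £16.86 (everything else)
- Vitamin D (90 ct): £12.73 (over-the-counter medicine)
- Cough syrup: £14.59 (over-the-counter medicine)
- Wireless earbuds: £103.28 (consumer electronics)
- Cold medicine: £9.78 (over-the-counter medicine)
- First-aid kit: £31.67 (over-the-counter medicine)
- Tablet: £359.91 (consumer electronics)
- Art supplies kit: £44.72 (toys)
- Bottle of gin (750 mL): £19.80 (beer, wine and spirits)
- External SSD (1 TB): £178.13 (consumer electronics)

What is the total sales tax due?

Scented candle £16.86: everything else → 9.25% → £1.55955
Vitamin D (90 ct) £12.73: over-the-counter medicine → 0% → £0.00
Cough syrup £14.59: over-the-counter medicine → 0% → £0.00
Wireless earbuds £103.28: consumer electronics → 3.25% → £3.3566
Cold medicine £9.78: over-the-counter medicine → 0% → £0.00
First-aid kit £31.67: over-the-counter medicine → 0% → £0.00
Tablet £359.91: consumer electronics → 3.25% → £11.697075
Art supplies kit £44.72: toys → 9.25% → £4.1366
Bottle of gin (750 mL) £19.80: beer, wine and spirits → 11.25% → £2.2275
External SSD (1 TB) £178.13: consumer electronics → 3.25% → £5.789225
Unrounded tax sum = £28.76655 → £28.77

£28.77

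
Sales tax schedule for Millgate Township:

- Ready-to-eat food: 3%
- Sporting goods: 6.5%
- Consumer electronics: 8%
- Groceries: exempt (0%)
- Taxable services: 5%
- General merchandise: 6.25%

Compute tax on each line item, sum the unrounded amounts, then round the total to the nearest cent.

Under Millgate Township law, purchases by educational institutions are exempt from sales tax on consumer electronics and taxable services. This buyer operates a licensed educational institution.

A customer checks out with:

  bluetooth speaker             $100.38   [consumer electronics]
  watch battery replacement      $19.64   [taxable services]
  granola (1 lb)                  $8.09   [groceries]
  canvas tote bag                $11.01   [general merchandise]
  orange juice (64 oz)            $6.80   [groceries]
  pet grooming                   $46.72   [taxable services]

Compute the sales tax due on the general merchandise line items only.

$0.69

Canvas tote bag $11.01: general merchandise → 6.25% → $0.688125
Tax on general merchandise: unrounded sum = $0.688125 → $0.69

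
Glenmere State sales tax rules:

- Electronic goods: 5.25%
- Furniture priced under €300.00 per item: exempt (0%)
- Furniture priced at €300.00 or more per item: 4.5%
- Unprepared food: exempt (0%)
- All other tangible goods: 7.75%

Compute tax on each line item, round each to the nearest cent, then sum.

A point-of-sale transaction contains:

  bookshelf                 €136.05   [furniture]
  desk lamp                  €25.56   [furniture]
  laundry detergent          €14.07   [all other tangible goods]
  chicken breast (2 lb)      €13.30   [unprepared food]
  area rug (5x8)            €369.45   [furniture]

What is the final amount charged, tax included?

€576.15

Bookshelf €136.05: furniture, under €300.00 → 0% → €0.00
Desk lamp €25.56: furniture, under €300.00 → 0% → €0.00
Laundry detergent €14.07: all other tangible goods → 7.75% → €1.09
Chicken breast (2 lb) €13.30: unprepared food → 0% → €0.00
Area rug (5x8) €369.45: furniture, €300.00 or more → 4.5% → €16.63
Subtotal = €558.43; tax = €17.72; total due = €576.15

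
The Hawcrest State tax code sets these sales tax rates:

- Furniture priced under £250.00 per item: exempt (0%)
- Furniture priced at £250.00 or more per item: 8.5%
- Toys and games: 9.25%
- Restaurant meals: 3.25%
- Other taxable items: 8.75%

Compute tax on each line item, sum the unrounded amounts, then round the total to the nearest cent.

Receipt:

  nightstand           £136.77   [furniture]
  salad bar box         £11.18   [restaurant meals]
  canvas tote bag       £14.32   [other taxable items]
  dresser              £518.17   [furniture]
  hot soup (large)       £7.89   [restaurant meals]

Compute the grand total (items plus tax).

Nightstand £136.77: furniture, under £250.00 → 0% → £0.00
Salad bar box £11.18: restaurant meals → 3.25% → £0.36335
Canvas tote bag £14.32: other taxable items → 8.75% → £1.253
Dresser £518.17: furniture, £250.00 or more → 8.5% → £44.04445
Hot soup (large) £7.89: restaurant meals → 3.25% → £0.256425
Subtotal = £688.33; unrounded tax = £45.917225 → £45.92; total due = £734.25

£734.25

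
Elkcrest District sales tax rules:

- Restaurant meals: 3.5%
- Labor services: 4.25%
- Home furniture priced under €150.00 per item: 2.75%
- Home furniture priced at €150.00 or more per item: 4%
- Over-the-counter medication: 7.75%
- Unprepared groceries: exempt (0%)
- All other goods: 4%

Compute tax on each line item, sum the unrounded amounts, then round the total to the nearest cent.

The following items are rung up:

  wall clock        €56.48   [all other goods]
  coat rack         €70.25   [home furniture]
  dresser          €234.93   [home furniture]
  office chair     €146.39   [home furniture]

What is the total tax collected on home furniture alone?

€15.35

Coat rack €70.25: home furniture, under €150.00 → 2.75% → €1.931875
Dresser €234.93: home furniture, €150.00 or more → 4% → €9.3972
Office chair €146.39: home furniture, under €150.00 → 2.75% → €4.025725
Tax on home furniture: unrounded sum = €15.3548 → €15.35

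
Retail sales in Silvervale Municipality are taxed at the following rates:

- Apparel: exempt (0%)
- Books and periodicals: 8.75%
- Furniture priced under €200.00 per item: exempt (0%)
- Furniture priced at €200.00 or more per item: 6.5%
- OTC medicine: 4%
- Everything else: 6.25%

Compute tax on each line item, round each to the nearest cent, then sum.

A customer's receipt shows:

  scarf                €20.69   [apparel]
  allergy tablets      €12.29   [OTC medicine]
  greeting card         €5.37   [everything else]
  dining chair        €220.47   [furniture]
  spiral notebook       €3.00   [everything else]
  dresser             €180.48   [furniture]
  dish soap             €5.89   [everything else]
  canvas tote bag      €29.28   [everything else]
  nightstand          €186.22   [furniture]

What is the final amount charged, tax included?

€681.24

Scarf €20.69: apparel → 0% → €0.00
Allergy tablets €12.29: OTC medicine → 4% → €0.49
Greeting card €5.37: everything else → 6.25% → €0.34
Dining chair €220.47: furniture, €200.00 or more → 6.5% → €14.33
Spiral notebook €3.00: everything else → 6.25% → €0.19
Dresser €180.48: furniture, under €200.00 → 0% → €0.00
Dish soap €5.89: everything else → 6.25% → €0.37
Canvas tote bag €29.28: everything else → 6.25% → €1.83
Nightstand €186.22: furniture, under €200.00 → 0% → €0.00
Subtotal = €663.69; tax = €17.55; total due = €681.24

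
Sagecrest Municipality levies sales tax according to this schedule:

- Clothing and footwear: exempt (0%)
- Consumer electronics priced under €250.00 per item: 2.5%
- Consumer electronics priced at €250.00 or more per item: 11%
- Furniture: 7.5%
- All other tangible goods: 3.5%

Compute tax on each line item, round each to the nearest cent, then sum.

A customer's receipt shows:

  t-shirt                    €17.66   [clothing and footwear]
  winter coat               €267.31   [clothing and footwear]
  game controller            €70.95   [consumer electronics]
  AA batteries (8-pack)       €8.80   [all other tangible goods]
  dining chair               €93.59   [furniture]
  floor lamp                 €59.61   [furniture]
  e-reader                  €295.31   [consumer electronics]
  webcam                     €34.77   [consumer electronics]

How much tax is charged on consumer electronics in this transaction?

€35.12

Game controller €70.95: consumer electronics, under €250.00 → 2.5% → €1.77
E-reader €295.31: consumer electronics, €250.00 or more → 11% → €32.48
Webcam €34.77: consumer electronics, under €250.00 → 2.5% → €0.87
Tax on consumer electronics = €1.77 + €32.48 + €0.87 = €35.12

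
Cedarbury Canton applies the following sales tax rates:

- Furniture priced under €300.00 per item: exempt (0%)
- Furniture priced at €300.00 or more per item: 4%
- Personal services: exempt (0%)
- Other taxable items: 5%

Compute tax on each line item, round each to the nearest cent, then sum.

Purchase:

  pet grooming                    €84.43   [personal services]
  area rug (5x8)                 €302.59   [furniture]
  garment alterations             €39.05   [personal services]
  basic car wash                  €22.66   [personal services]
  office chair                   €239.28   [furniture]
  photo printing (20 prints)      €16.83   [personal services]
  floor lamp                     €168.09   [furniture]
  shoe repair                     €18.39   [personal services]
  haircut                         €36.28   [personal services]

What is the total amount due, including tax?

Pet grooming €84.43: personal services → 0% → €0.00
Area rug (5x8) €302.59: furniture, €300.00 or more → 4% → €12.10
Garment alterations €39.05: personal services → 0% → €0.00
Basic car wash €22.66: personal services → 0% → €0.00
Office chair €239.28: furniture, under €300.00 → 0% → €0.00
Photo printing (20 prints) €16.83: personal services → 0% → €0.00
Floor lamp €168.09: furniture, under €300.00 → 0% → €0.00
Shoe repair €18.39: personal services → 0% → €0.00
Haircut €36.28: personal services → 0% → €0.00
Subtotal = €927.60; tax = €12.10; total due = €939.70

€939.70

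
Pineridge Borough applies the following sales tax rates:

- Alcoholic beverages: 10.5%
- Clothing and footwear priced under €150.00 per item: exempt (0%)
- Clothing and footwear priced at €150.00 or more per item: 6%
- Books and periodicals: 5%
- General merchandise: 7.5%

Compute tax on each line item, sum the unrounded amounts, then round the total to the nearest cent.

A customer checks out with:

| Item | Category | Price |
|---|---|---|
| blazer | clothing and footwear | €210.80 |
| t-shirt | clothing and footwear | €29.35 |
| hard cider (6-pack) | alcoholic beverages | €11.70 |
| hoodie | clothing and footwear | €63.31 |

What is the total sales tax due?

Blazer €210.80: clothing and footwear, €150.00 or more → 6% → €12.648
T-shirt €29.35: clothing and footwear, under €150.00 → 0% → €0.00
Hard cider (6-pack) €11.70: alcoholic beverages → 10.5% → €1.2285
Hoodie €63.31: clothing and footwear, under €150.00 → 0% → €0.00
Unrounded tax sum = €13.8765 → €13.88

€13.88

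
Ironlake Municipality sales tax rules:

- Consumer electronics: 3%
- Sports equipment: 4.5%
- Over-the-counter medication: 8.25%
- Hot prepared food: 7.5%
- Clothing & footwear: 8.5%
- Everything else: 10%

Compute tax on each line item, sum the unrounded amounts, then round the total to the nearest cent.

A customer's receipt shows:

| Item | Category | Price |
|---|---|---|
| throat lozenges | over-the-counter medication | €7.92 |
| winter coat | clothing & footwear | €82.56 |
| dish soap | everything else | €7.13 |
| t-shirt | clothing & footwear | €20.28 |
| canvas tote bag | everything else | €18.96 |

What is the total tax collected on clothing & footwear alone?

€8.74

Winter coat €82.56: clothing & footwear → 8.5% → €7.0176
T-shirt €20.28: clothing & footwear → 8.5% → €1.7238
Tax on clothing & footwear: unrounded sum = €8.7414 → €8.74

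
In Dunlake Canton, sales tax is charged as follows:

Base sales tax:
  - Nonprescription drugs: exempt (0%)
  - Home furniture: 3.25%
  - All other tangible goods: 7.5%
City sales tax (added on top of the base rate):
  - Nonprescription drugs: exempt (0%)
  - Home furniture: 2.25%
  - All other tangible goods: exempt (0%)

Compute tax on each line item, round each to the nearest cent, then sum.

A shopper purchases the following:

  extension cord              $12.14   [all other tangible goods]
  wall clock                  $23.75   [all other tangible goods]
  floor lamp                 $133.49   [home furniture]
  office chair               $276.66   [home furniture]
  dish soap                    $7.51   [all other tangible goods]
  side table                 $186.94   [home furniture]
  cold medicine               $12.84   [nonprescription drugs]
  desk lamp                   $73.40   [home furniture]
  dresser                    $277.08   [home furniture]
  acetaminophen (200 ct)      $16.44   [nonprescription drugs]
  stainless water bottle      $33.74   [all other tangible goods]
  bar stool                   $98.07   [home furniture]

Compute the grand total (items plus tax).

Extension cord $12.14: all other tangible goods → 7.5% + 0% city = 7.5% → $0.91
Wall clock $23.75: all other tangible goods → 7.5% + 0% city = 7.5% → $1.78
Floor lamp $133.49: home furniture → 3.25% + 2.25% city = 5.5% → $7.34
Office chair $276.66: home furniture → 3.25% + 2.25% city = 5.5% → $15.22
Dish soap $7.51: all other tangible goods → 7.5% + 0% city = 7.5% → $0.56
Side table $186.94: home furniture → 3.25% + 2.25% city = 5.5% → $10.28
Cold medicine $12.84: nonprescription drugs → 0% + 0% city = 0% → $0.00
Desk lamp $73.40: home furniture → 3.25% + 2.25% city = 5.5% → $4.04
Dresser $277.08: home furniture → 3.25% + 2.25% city = 5.5% → $15.24
Acetaminophen (200 ct) $16.44: nonprescription drugs → 0% + 0% city = 0% → $0.00
Stainless water bottle $33.74: all other tangible goods → 7.5% + 0% city = 7.5% → $2.53
Bar stool $98.07: home furniture → 3.25% + 2.25% city = 5.5% → $5.39
Subtotal = $1152.06; tax = $63.29; total due = $1215.35

$1215.35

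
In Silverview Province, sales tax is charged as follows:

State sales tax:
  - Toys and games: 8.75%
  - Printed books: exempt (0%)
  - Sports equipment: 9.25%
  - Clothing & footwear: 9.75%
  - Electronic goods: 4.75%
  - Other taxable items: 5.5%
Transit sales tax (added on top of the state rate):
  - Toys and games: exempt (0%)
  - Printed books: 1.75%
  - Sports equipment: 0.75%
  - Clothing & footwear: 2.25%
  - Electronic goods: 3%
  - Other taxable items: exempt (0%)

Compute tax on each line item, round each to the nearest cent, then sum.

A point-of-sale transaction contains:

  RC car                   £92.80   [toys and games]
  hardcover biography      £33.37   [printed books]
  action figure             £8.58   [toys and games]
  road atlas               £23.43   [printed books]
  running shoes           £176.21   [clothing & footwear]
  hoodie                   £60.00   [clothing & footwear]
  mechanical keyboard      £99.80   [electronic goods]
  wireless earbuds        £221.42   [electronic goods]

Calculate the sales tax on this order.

RC car £92.80: toys and games → 8.75% + 0% transit = 8.75% → £8.12
Hardcover biography £33.37: printed books → 0% + 1.75% transit = 1.75% → £0.58
Action figure £8.58: toys and games → 8.75% + 0% transit = 8.75% → £0.75
Road atlas £23.43: printed books → 0% + 1.75% transit = 1.75% → £0.41
Running shoes £176.21: clothing & footwear → 9.75% + 2.25% transit = 12% → £21.15
Hoodie £60.00: clothing & footwear → 9.75% + 2.25% transit = 12% → £7.20
Mechanical keyboard £99.80: electronic goods → 4.75% + 3% transit = 7.75% → £7.73
Wireless earbuds £221.42: electronic goods → 4.75% + 3% transit = 7.75% → £17.16
Total tax = £8.12 + £0.58 + £0.75 + £0.41 + £21.15 + £7.20 + £7.73 + £17.16 = £63.10

£63.10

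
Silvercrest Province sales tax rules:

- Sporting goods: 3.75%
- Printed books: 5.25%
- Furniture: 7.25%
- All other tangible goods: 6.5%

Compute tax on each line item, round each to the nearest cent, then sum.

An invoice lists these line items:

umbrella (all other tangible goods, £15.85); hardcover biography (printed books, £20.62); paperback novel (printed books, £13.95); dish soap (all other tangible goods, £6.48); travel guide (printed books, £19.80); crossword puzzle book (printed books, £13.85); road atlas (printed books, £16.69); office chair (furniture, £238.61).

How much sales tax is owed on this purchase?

Umbrella £15.85: all other tangible goods → 6.5% → £1.03
Hardcover biography £20.62: printed books → 5.25% → £1.08
Paperback novel £13.95: printed books → 5.25% → £0.73
Dish soap £6.48: all other tangible goods → 6.5% → £0.42
Travel guide £19.80: printed books → 5.25% → £1.04
Crossword puzzle book £13.85: printed books → 5.25% → £0.73
Road atlas £16.69: printed books → 5.25% → £0.88
Office chair £238.61: furniture → 7.25% → £17.30
Total tax = £1.03 + £1.08 + £0.73 + £0.42 + £1.04 + £0.73 + £0.88 + £17.30 = £23.21

£23.21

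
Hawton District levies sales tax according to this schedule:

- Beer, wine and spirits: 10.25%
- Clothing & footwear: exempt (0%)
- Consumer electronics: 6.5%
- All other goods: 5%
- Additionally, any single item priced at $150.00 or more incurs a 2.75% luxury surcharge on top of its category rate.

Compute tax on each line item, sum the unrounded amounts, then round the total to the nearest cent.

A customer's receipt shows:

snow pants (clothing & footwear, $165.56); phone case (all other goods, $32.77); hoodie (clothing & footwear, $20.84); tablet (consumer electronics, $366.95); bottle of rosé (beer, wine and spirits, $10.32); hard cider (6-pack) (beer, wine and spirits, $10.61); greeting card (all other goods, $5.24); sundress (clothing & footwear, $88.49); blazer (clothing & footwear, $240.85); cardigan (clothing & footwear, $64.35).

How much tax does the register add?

$49.16

Snow pants $165.56: clothing & footwear → 0% + 2.75% surcharge = 2.75% → $4.5529
Phone case $32.77: all other goods → 5% → $1.6385
Hoodie $20.84: clothing & footwear → 0% → $0.00
Tablet $366.95: consumer electronics → 6.5% + 2.75% surcharge = 9.25% → $33.942875
Bottle of rosé $10.32: beer, wine and spirits → 10.25% → $1.0578
Hard cider (6-pack) $10.61: beer, wine and spirits → 10.25% → $1.087525
Greeting card $5.24: all other goods → 5% → $0.262
Sundress $88.49: clothing & footwear → 0% → $0.00
Blazer $240.85: clothing & footwear → 0% + 2.75% surcharge = 2.75% → $6.623375
Cardigan $64.35: clothing & footwear → 0% → $0.00
Unrounded tax sum = $49.164975 → $49.16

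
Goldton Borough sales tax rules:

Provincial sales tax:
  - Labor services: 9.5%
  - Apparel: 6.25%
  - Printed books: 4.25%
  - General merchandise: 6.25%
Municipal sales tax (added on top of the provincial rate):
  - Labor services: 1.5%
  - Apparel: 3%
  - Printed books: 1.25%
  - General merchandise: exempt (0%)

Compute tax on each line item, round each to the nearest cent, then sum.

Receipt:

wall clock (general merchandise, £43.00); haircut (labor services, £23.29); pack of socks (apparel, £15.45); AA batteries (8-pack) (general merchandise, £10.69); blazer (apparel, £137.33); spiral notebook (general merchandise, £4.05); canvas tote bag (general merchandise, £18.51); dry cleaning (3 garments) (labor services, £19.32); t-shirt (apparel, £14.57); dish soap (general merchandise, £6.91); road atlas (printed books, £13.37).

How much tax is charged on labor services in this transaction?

Haircut £23.29: labor services → 9.5% + 1.5% municipal = 11% → £2.56
Dry cleaning (3 garments) £19.32: labor services → 9.5% + 1.5% municipal = 11% → £2.13
Tax on labor services = £2.56 + £2.13 = £4.69

£4.69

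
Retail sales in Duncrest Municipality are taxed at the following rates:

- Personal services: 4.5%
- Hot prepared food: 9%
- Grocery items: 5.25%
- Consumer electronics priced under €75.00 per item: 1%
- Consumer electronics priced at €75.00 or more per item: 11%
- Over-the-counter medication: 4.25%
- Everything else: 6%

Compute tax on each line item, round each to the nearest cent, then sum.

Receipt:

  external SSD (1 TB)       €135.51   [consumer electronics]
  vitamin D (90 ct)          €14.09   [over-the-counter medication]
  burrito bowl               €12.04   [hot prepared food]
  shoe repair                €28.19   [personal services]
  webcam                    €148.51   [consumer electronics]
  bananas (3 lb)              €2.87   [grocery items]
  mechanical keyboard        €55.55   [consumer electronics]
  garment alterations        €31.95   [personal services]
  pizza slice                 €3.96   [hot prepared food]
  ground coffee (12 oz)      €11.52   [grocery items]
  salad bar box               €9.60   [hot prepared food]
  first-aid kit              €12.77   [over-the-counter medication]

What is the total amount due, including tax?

€505.27

External SSD (1 TB) €135.51: consumer electronics, €75.00 or more → 11% → €14.91
Vitamin D (90 ct) €14.09: over-the-counter medication → 4.25% → €0.60
Burrito bowl €12.04: hot prepared food → 9% → €1.08
Shoe repair €28.19: personal services → 4.5% → €1.27
Webcam €148.51: consumer electronics, €75.00 or more → 11% → €16.34
Bananas (3 lb) €2.87: grocery items → 5.25% → €0.15
Mechanical keyboard €55.55: consumer electronics, under €75.00 → 1% → €0.56
Garment alterations €31.95: personal services → 4.5% → €1.44
Pizza slice €3.96: hot prepared food → 9% → €0.36
Ground coffee (12 oz) €11.52: grocery items → 5.25% → €0.60
Salad bar box €9.60: hot prepared food → 9% → €0.86
First-aid kit €12.77: over-the-counter medication → 4.25% → €0.54
Subtotal = €466.56; tax = €38.71; total due = €505.27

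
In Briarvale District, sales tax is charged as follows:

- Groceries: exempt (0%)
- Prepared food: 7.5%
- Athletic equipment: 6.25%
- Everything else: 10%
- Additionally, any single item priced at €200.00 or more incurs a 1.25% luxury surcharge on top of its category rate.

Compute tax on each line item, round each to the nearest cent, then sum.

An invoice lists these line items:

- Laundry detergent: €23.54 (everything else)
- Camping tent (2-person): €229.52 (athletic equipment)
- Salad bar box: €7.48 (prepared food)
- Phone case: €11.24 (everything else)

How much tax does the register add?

€21.24

Laundry detergent €23.54: everything else → 10% → €2.35
Camping tent (2-person) €229.52: athletic equipment → 6.25% + 1.25% surcharge = 7.5% → €17.21
Salad bar box €7.48: prepared food → 7.5% → €0.56
Phone case €11.24: everything else → 10% → €1.12
Total tax = €2.35 + €17.21 + €0.56 + €1.12 = €21.24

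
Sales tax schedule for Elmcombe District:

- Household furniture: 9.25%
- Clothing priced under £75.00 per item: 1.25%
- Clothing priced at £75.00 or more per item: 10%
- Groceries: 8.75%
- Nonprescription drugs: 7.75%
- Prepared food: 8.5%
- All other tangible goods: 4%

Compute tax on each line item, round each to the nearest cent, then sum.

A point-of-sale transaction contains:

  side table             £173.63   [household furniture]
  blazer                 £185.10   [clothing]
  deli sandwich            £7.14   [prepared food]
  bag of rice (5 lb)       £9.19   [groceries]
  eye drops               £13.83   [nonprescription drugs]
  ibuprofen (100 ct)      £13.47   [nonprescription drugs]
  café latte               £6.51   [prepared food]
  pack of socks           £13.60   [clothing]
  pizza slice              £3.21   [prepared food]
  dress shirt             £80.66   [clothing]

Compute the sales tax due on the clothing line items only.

Blazer £185.10: clothing, £75.00 or more → 10% → £18.51
Pack of socks £13.60: clothing, under £75.00 → 1.25% → £0.17
Dress shirt £80.66: clothing, £75.00 or more → 10% → £8.07
Tax on clothing = £18.51 + £0.17 + £8.07 = £26.75

£26.75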